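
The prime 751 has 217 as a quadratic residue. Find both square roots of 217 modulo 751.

Since 751 ≡ 3 (mod 4), a square root of 217 is 217^((751+1)/4) = 217^188 mod 751.
Repeated squaring: 217^2≡527, 217^4≡610, 217^8≡355, 217^16≡608, 217^32≡172, 217^64≡295, 217^128≡660 (mod 751).
217^188 = 217^(128+32+16+8+4) ≡ 233 (mod 751).
Check: 233² = 54289 ≡ 217 (mod 751). The two roots are 233 and 518.

233, 518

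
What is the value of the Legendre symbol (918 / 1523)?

1

Pull out 2: since 1523 ≡ 3 (mod 8), (2/1523) = -1.
Reciprocity: 459 ≡ 3 and 1523 ≡ 3 (mod 4), so (459/1523) = −(1523/459).
Reduce top mod 459: now compute (146/459).
Pull out 2: since 459 ≡ 3 (mod 8), (2/459) = -1.
Reciprocity: 73 ≡ 1 and 459 ≡ 3 (mod 4), so (73/459) = +(459/73).
Reduce top mod 73: now compute (21/73).
Reciprocity: 21 ≡ 1 and 73 ≡ 1 (mod 4), so (21/73) = +(73/21).
Reduce top mod 21: now compute (10/21).
Pull out 2: since 21 ≡ 5 (mod 8), (2/21) = -1.
Reciprocity: 5 ≡ 1 and 21 ≡ 1 (mod 4), so (5/21) = +(21/5).
Reduce top mod 5: now compute (1/5).
Reached (1/5) = 1. Collecting the sign flips along the way, the symbol is +1.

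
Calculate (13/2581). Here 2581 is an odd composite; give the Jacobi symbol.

Reciprocity: 13 ≡ 1 and 2581 ≡ 1 (mod 4), so (13/2581) = +(2581/13).
Reduce top mod 13: now compute (7/13).
Reciprocity: 7 ≡ 3 and 13 ≡ 1 (mod 4), so (7/13) = +(13/7).
Reduce top mod 7: now compute (6/7).
Pull out 2: since 7 ≡ 7 (mod 8), (2/7) = +1.
Reciprocity: 3 ≡ 3 and 7 ≡ 3 (mod 4), so (3/7) = −(7/3).
Reduce top mod 3: now compute (1/3).
Reached (1/3) = 1. Collecting the sign flips along the way, the symbol is -1.

-1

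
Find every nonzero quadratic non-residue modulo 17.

Square k = 1,…,8 (k and 17−k give the same square):
1²=1, 2²=4, 3²=9, 4²=16, 5²≡8, 6²≡2, 7²≡15, 8²≡13 (mod 17).
The residues are {1, 2, 4, 8, 9, 13, 15, 16}; the non-residues are the remaining 8 nonzero classes.

3 5 6 7 10 11 12 14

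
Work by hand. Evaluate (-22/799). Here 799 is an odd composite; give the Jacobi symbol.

First reduce: -22 ≡ 777 (mod 799).
Reciprocity: 777 ≡ 1 and 799 ≡ 3 (mod 4), so (777/799) = +(799/777).
Reduce top mod 777: now compute (22/777).
Pull out 2: since 777 ≡ 1 (mod 8), (2/777) = +1.
Reciprocity: 11 ≡ 3 and 777 ≡ 1 (mod 4), so (11/777) = +(777/11).
Reduce top mod 11: now compute (7/11).
Reciprocity: 7 ≡ 3 and 11 ≡ 3 (mod 4), so (7/11) = −(11/7).
Reduce top mod 7: now compute (4/7).
Pull out 2^2: since 7 ≡ 7 (mod 8), (2/7) = +1, so (2/7)^2 = +1.
Reached (1/7) = 1. Collecting the sign flips along the way, the symbol is -1.

-1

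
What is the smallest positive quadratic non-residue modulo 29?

(2/29) = −1, so 2 is the smallest positive non-residue mod 29.

2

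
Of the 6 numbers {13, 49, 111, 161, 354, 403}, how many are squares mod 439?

(13/439) = +1 → QR.
(49/439) = +1 → QR.
(111/439) = +1 → QR.
(161/439) = -1 → non-residue.
(354/439) = +1 → QR.
(403/439) = -1 → non-residue.
Total quadratic residues among the 6: 4.

4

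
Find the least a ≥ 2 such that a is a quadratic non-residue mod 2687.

5

(2/2687) = +1, so 2 is a residue.
(3/2687) = +1, so 3 is a residue.
(4/2687) = +1, so 4 is a residue.
(5/2687) = −1, so 5 is the smallest positive non-residue mod 2687.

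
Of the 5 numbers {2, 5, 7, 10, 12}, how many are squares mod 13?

(2/13) = -1 → non-residue.
(5/13) = -1 → non-residue.
(7/13) = -1 → non-residue.
(10/13) = +1 → QR.
(12/13) = +1 → QR.
Total quadratic residues among the 5: 2.

2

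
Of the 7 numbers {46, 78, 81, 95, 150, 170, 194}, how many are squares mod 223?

2

(46/223) = -1 → non-residue.
(78/223) = +1 → QR.
(81/223) = +1 → QR.
(95/223) = -1 → non-residue.
(150/223) = -1 → non-residue.
(170/223) = -1 → non-residue.
(194/223) = -1 → non-residue.
Total quadratic residues among the 7: 2.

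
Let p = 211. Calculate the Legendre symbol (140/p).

Pull out 2^2: since 211 ≡ 3 (mod 8), (2/211) = -1, so (2/211)^2 = +1.
Reciprocity: 35 ≡ 3 and 211 ≡ 3 (mod 4), so (35/211) = −(211/35).
Reduce top mod 35: now compute (1/35).
Reached (1/35) = 1. Collecting the sign flips along the way, the symbol is -1.

-1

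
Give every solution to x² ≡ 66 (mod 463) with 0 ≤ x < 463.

23, 440

Since 463 ≡ 3 (mod 4), a square root of 66 is 66^((463+1)/4) = 66^116 mod 463.
Repeated squaring: 66^2≡189, 66^4≡70, 66^8≡270, 66^16≡209, 66^32≡159, 66^64≡279 (mod 463).
66^116 = 66^(64+32+16+4) ≡ 440 (mod 463).
Check: 440² = 193600 ≡ 66 (mod 463). The two roots are 23 and 440.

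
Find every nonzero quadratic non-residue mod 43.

2,3,5,7,8,12,18,19,20,22,26,27,28,29,30,32,33,34,37,39,42

Square k = 1,…,21 (k and 43−k give the same square):
1²=1, 2²=4, 3²=9, 4²=16, 5²=25, 6²=36, 7²≡6, 8²≡21, 9²≡38, 10²≡14, 11²≡35, 12²≡15, 13²≡40, 14²≡24, 15²≡10, 16²≡41, 17²≡31, 18²≡23, 19²≡17, 20²≡13, 21²≡11 (mod 43).
The residues are {1, 4, 6, 9, 10, 11, 13, 14, 15, 16, 17, 21, 23, 24, 25, 31, 35, 36, 38, 40, 41}; the non-residues are the remaining 21 nonzero classes.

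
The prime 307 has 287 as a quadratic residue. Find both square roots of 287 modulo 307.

139, 168

Since 307 ≡ 3 (mod 4), a square root of 287 is 287^((307+1)/4) = 287^77 mod 307.
Repeated squaring: 287^2≡93, 287^4≡53, 287^8≡46, 287^16≡274, 287^32≡168, 287^64≡287 (mod 307).
287^77 = 287^(64+8+4+1) ≡ 168 (mod 307).
Check: 168² = 28224 ≡ 287 (mod 307). The two roots are 139 and 168.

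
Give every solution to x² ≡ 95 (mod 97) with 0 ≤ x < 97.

97 ≡ 1 (mod 4), so we find a root by search.
Trying successive values, 17² = 289 ≡ 95 (mod 97). The other root is 97 − 17 = 80.

17, 80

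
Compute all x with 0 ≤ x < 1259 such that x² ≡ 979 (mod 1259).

554, 705

Since 1259 ≡ 3 (mod 4), a square root of 979 is 979^((1259+1)/4) = 979^315 mod 1259.
Repeated squaring: 979^2≡342, 979^4≡1136, 979^8≡21, 979^16≡441, 979^32≡595, 979^64≡246, 979^128≡84, 979^256≡761 (mod 1259).
979^315 = 979^(256+32+16+8+2+1) ≡ 554 (mod 1259).
Check: 554² = 306916 ≡ 979 (mod 1259). The two roots are 554 and 705.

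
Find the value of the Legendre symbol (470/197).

1

Euler's criterion: (470/197) ≡ 76^98 (mod 197).
76^2 ≡ 63 (mod 197)
76^4 ≡ 29 (mod 197)
76^8 ≡ 53 (mod 197)
76^16 ≡ 51 (mod 197)
76^32 ≡ 40 (mod 197)
76^64 ≡ 24 (mod 197)
76^98 = 76^(64+32+2) ≡ 1 (mod 197).
Result is 1, so (470/197) = 1.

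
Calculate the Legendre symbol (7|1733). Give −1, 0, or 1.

Reciprocity: 7 ≡ 3 and 1733 ≡ 1 (mod 4), so (7/1733) = +(1733/7).
Reduce top mod 7: now compute (4/7).
Pull out 2^2: since 7 ≡ 7 (mod 8), (2/7) = +1, so (2/7)^2 = +1.
Reached (1/7) = 1. Collecting the sign flips along the way, the symbol is +1.

1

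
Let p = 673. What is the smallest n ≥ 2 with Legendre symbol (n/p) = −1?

(2/673) = +1, so 2 is a residue.
(3/673) = +1, so 3 is a residue.
(4/673) = +1, so 4 is a residue.
(5/673) = −1, so 5 is the smallest positive non-residue mod 673.

5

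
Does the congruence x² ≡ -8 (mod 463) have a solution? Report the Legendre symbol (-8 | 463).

Euler's criterion: (-8/463) ≡ 455^231 (mod 463).
455^2 ≡ 64 (mod 463)
455^4 ≡ 392 (mod 463)
455^8 ≡ 411 (mod 463)
455^16 ≡ 389 (mod 463)
455^32 ≡ 383 (mod 463)
455^64 ≡ 381 (mod 463)
455^128 ≡ 242 (mod 463)
455^231 = 455^(128+64+32+4+2+1) ≡ 462 (mod 463).
Result is 462 ≡ −1, so (-8/463) = −1.

-1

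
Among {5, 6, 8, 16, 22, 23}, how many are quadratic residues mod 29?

(5/29) = +1 → QR.
(6/29) = +1 → QR.
(8/29) = -1 → non-residue.
(16/29) = +1 → QR.
(22/29) = +1 → QR.
(23/29) = +1 → QR.
Total quadratic residues among the 6: 5.

5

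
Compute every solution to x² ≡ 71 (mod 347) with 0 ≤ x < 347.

50, 297

Since 347 ≡ 3 (mod 4), a square root of 71 is 71^((347+1)/4) = 71^87 mod 347.
Repeated squaring: 71^2≡183, 71^4≡177, 71^8≡99, 71^16≡85, 71^32≡285, 71^64≡27 (mod 347).
71^87 = 71^(64+16+4+2+1) ≡ 297 (mod 347).
Check: 297² = 88209 ≡ 71 (mod 347). The two roots are 50 and 297.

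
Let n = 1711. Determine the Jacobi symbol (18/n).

Pull out 2: since 1711 ≡ 7 (mod 8), (2/1711) = +1.
Reciprocity: 9 ≡ 1 and 1711 ≡ 3 (mod 4), so (9/1711) = +(1711/9).
Reduce top mod 9: now compute (1/9).
Reached (1/9) = 1. Collecting the sign flips along the way, the symbol is +1.

1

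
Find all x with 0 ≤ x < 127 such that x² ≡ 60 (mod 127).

Since 127 ≡ 3 (mod 4), a square root of 60 is 60^((127+1)/4) = 60^32 mod 127.
Repeated squaring: 60^2≡44, 60^4≡31, 60^8≡72, 60^16≡104, 60^32≡21 (mod 127).
60^32 = 60^(32) ≡ 21 (mod 127).
Check: 21² = 441 ≡ 60 (mod 127). The two roots are 21 and 106.

21, 106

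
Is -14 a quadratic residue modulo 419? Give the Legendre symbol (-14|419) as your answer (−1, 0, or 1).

1

First reduce: -14 ≡ 405 (mod 419).
Reciprocity: 405 ≡ 1 and 419 ≡ 3 (mod 4), so (405/419) = +(419/405).
Reduce top mod 405: now compute (14/405).
Pull out 2: since 405 ≡ 5 (mod 8), (2/405) = -1.
Reciprocity: 7 ≡ 3 and 405 ≡ 1 (mod 4), so (7/405) = +(405/7).
Reduce top mod 7: now compute (6/7).
Pull out 2: since 7 ≡ 7 (mod 8), (2/7) = +1.
Reciprocity: 3 ≡ 3 and 7 ≡ 3 (mod 4), so (3/7) = −(7/3).
Reduce top mod 3: now compute (1/3).
Reached (1/3) = 1. Collecting the sign flips along the way, the symbol is +1.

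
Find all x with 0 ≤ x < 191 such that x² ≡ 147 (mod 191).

23, 168

Since 191 ≡ 3 (mod 4), a square root of 147 is 147^((191+1)/4) = 147^48 mod 191.
Repeated squaring: 147^2≡26, 147^4≡103, 147^8≡104, 147^16≡120, 147^32≡75 (mod 191).
147^48 = 147^(32+16) ≡ 23 (mod 191).
Check: 23² = 529 ≡ 147 (mod 191). The two roots are 23 and 168.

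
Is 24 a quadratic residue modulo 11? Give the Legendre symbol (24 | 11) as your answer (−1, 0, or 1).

First reduce: 24 ≡ 2 (mod 11).
Pull out 2: since 11 ≡ 3 (mod 8), (2/11) = -1.
Reached (1/11) = 1. Collecting the sign flips along the way, the symbol is -1.

-1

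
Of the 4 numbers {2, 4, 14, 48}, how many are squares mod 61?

(2/61) = -1 → non-residue.
(4/61) = +1 → QR.
(14/61) = +1 → QR.
(48/61) = +1 → QR.
Total quadratic residues among the 4: 3.

3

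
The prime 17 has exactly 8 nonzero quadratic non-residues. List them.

Square k = 1,…,8 (k and 17−k give the same square):
1²=1, 2²=4, 3²=9, 4²=16, 5²≡8, 6²≡2, 7²≡15, 8²≡13 (mod 17).
The residues are {1, 2, 4, 8, 9, 13, 15, 16}; the non-residues are the remaining 8 nonzero classes.

3, 5, 6, 7, 10, 11, 12, 14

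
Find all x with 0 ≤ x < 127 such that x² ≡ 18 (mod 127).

Since 127 ≡ 3 (mod 4), a square root of 18 is 18^((127+1)/4) = 18^32 mod 127.
Repeated squaring: 18^2≡70, 18^4≡74, 18^8≡15, 18^16≡98, 18^32≡79 (mod 127).
18^32 = 18^(32) ≡ 79 (mod 127).
Check: 79² = 6241 ≡ 18 (mod 127). The two roots are 48 and 79.

48, 79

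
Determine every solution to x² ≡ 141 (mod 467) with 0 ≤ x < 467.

Since 467 ≡ 3 (mod 4), a square root of 141 is 141^((467+1)/4) = 141^117 mod 467.
Repeated squaring: 141^2≡267, 141^4≡305, 141^8≡92, 141^16≡58, 141^32≡95, 141^64≡152 (mod 467).
141^117 = 141^(64+32+16+4+1) ≡ 277 (mod 467).
Check: 277² = 76729 ≡ 141 (mod 467). The two roots are 190 and 277.

190, 277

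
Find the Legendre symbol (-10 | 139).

1

Euler's criterion: (-10/139) ≡ 129^69 (mod 139).
129^2 ≡ 100 (mod 139)
129^4 ≡ 131 (mod 139)
129^8 ≡ 64 (mod 139)
129^16 ≡ 65 (mod 139)
129^32 ≡ 55 (mod 139)
129^64 ≡ 106 (mod 139)
129^69 = 129^(64+4+1) ≡ 1 (mod 139).
Result is 1, so (-10/139) = 1.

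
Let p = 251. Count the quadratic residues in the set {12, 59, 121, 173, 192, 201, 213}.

(12/251) = +1 → QR.
(59/251) = -1 → non-residue.
(121/251) = +1 → QR.
(173/251) = +1 → QR.
(192/251) = +1 → QR.
(201/251) = +1 → QR.
(213/251) = -1 → non-residue.
Total quadratic residues among the 7: 5.

5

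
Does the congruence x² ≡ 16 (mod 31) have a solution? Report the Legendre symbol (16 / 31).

Euler's criterion: (16/31) ≡ 16^15 (mod 31).
16^2 ≡ 8 (mod 31)
16^4 ≡ 2 (mod 31)
16^8 ≡ 4 (mod 31)
16^15 = 16^(8+4+2+1) ≡ 1 (mod 31).
Result is 1, so (16/31) = 1.

1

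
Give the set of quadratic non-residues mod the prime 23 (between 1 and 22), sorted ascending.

Square k = 1,…,11 (k and 23−k give the same square):
1²=1, 2²=4, 3²=9, 4²=16, 5²≡2, 6²≡13, 7²≡3, 8²≡18, 9²≡12, 10²≡8, 11²≡6 (mod 23).
The residues are {1, 2, 3, 4, 6, 8, 9, 12, 13, 16, 18}; the non-residues are the remaining 11 nonzero classes.

5 7 10 11 14 15 17 19 20 21 22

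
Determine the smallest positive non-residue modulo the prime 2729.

3

(2/2729) = +1, so 2 is a residue.
(3/2729) = −1, so 3 is the smallest positive non-residue mod 2729.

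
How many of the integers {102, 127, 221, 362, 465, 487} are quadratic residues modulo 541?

4

(102/541) = +1 → QR.
(127/541) = -1 → non-residue.
(221/541) = +1 → QR.
(362/541) = +1 → QR.
(465/541) = +1 → QR.
(487/541) = -1 → non-residue.
Total quadratic residues among the 6: 4.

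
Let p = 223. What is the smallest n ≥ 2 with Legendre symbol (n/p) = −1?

3

(2/223) = +1, so 2 is a residue.
(3/223) = −1, so 3 is the smallest positive non-residue mod 223.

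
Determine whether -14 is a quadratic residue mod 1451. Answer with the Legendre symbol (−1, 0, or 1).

First reduce: -14 ≡ 1437 (mod 1451).
Reciprocity: 1437 ≡ 1 and 1451 ≡ 3 (mod 4), so (1437/1451) = +(1451/1437).
Reduce top mod 1437: now compute (14/1437).
Pull out 2: since 1437 ≡ 5 (mod 8), (2/1437) = -1.
Reciprocity: 7 ≡ 3 and 1437 ≡ 1 (mod 4), so (7/1437) = +(1437/7).
Reduce top mod 7: now compute (2/7).
Pull out 2: since 7 ≡ 7 (mod 8), (2/7) = +1.
Reached (1/7) = 1. Collecting the sign flips along the way, the symbol is -1.

-1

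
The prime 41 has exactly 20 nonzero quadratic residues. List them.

1 2 4 5 8 9 10 16 18 20 21 23 25 31 32 33 36 37 39 40

Square k = 1,…,20 (k and 41−k give the same square):
1²=1, 2²=4, 3²=9, 4²=16, 5²=25, 6²=36, 7²≡8, 8²≡23, 9²≡40, 10²≡18, 11²≡39, 12²≡21, 13²≡5, 14²≡32, 15²≡20, 16²≡10, 17²≡2, 18²≡37, 19²≡33, 20²≡31 (mod 41).
So the quadratic residues mod 41 are {1, 2, 4, 5, 8, 9, 10, 16, 18, 20, 21, 23, 25, 31, 32, 33, 36, 37, 39, 40}.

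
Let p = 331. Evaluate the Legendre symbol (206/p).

Euler's criterion: (206/331) ≡ 206^165 (mod 331).
206^2 ≡ 68 (mod 331)
206^4 ≡ 321 (mod 331)
206^8 ≡ 100 (mod 331)
206^16 ≡ 70 (mod 331)
206^32 ≡ 266 (mod 331)
206^64 ≡ 253 (mod 331)
206^128 ≡ 126 (mod 331)
206^165 = 206^(128+32+4+1) ≡ 330 (mod 331).
Result is 330 ≡ −1, so (206/331) = −1.

-1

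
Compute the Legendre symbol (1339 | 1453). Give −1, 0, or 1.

Reciprocity: 1339 ≡ 3 and 1453 ≡ 1 (mod 4), so (1339/1453) = +(1453/1339).
Reduce top mod 1339: now compute (114/1339).
Pull out 2: since 1339 ≡ 3 (mod 8), (2/1339) = -1.
Reciprocity: 57 ≡ 1 and 1339 ≡ 3 (mod 4), so (57/1339) = +(1339/57).
Reduce top mod 57: now compute (28/57).
Pull out 2^2: since 57 ≡ 1 (mod 8), (2/57) = +1, so (2/57)^2 = +1.
Reciprocity: 7 ≡ 3 and 57 ≡ 1 (mod 4), so (7/57) = +(57/7).
Reduce top mod 7: now compute (1/7).
Reached (1/7) = 1. Collecting the sign flips along the way, the symbol is -1.

-1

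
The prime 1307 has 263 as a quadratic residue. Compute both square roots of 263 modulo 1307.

603, 704

Since 1307 ≡ 3 (mod 4), a square root of 263 is 263^((1307+1)/4) = 263^327 mod 1307.
Repeated squaring: 263^2≡1205, 263^4≡1255, 263^8≡90, 263^16≡258, 263^32≡1214, 263^64≡807, 263^128≡363, 263^256≡1069 (mod 1307).
263^327 = 263^(256+64+4+2+1) ≡ 603 (mod 1307).
Check: 603² = 363609 ≡ 263 (mod 1307). The two roots are 603 and 704.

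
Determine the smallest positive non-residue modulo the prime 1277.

2

(2/1277) = −1, so 2 is the smallest positive non-residue mod 1277.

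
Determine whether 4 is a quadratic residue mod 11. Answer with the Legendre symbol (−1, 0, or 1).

1

Euler's criterion: (4/11) ≡ 4^5 (mod 11).
4^2 ≡ 5 (mod 11)
4^4 ≡ 3 (mod 11)
4^5 = 4^(4+1) ≡ 1 (mod 11).
Result is 1, so (4/11) = 1.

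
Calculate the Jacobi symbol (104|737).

Pull out 2^3: since 737 ≡ 1 (mod 8), (2/737) = +1, so (2/737)^3 = +1.
Reciprocity: 13 ≡ 1 and 737 ≡ 1 (mod 4), so (13/737) = +(737/13).
Reduce top mod 13: now compute (9/13).
Reciprocity: 9 ≡ 1 and 13 ≡ 1 (mod 4), so (9/13) = +(13/9).
Reduce top mod 9: now compute (4/9).
Pull out 2^2: since 9 ≡ 1 (mod 8), (2/9) = +1, so (2/9)^2 = +1.
Reached (1/9) = 1. Collecting the sign flips along the way, the symbol is +1.

1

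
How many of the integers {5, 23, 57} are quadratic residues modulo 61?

(5/61) = +1 → QR.
(23/61) = -1 → non-residue.
(57/61) = +1 → QR.
Total quadratic residues among the 3: 2.

2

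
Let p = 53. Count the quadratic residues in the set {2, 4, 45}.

(2/53) = -1 → non-residue.
(4/53) = +1 → QR.
(45/53) = -1 → non-residue.
Total quadratic residues among the 3: 1.

1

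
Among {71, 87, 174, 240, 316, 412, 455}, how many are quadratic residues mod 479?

(71/479) = +1 → QR.
(87/479) = -1 → non-residue.
(174/479) = -1 → non-residue.
(240/479) = +1 → QR.
(316/479) = -1 → non-residue.
(412/479) = +1 → QR.
(455/479) = -1 → non-residue.
Total quadratic residues among the 7: 3.

3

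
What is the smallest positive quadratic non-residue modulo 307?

(2/307) = −1, so 2 is the smallest positive non-residue mod 307.

2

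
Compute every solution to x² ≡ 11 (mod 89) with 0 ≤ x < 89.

89 ≡ 1 (mod 4), so we find a root by search.
Trying successive values, 10² = 100 ≡ 11 (mod 89). The other root is 89 − 10 = 79.

10, 79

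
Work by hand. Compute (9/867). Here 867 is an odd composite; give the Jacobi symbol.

Reciprocity: 9 ≡ 1 and 867 ≡ 3 (mod 4), so (9/867) = +(867/9).
Reduce top mod 9: now compute (3/9).
Reciprocity: 3 ≡ 3 and 9 ≡ 1 (mod 4), so (3/9) = +(9/3).
Reduce top mod 3: now compute (0/3).
Top reduces to 0: gcd > 1, so the symbol is 0.

0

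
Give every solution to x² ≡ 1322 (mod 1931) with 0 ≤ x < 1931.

Since 1931 ≡ 3 (mod 4), a square root of 1322 is 1322^((1931+1)/4) = 1322^483 mod 1931.
Repeated squaring: 1322^2≡129, 1322^4≡1193, 1322^8≡102, 1322^16≡749, 1322^32≡1011, 1322^64≡622, 1322^128≡684, 1322^256≡554 (mod 1931).
1322^483 = 1322^(256+128+64+32+2+1) ≡ 1859 (mod 1931).
Check: 1859² = 3455881 ≡ 1322 (mod 1931). The two roots are 72 and 1859.

72, 1859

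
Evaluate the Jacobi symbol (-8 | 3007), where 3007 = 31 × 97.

First reduce: -8 ≡ 2999 (mod 3007).
Reciprocity: 2999 ≡ 3 and 3007 ≡ 3 (mod 4), so (2999/3007) = −(3007/2999).
Reduce top mod 2999: now compute (8/2999).
Pull out 2^3: since 2999 ≡ 7 (mod 8), (2/2999) = +1, so (2/2999)^3 = +1.
Reached (1/2999) = 1. Collecting the sign flips along the way, the symbol is -1.

-1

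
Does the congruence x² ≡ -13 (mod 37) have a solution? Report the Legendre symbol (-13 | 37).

Euler's criterion: (-13/37) ≡ 24^18 (mod 37).
24^2 ≡ 21 (mod 37)
24^4 ≡ 34 (mod 37)
24^8 ≡ 9 (mod 37)
24^16 ≡ 7 (mod 37)
24^18 = 24^(16+2) ≡ 36 (mod 37).
Result is 36 ≡ −1, so (-13/37) = −1.

-1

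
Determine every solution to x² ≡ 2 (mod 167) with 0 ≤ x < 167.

Since 167 ≡ 3 (mod 4), a square root of 2 is 2^((167+1)/4) = 2^42 mod 167.
Repeated squaring: 2^2≡4, 2^4≡16, 2^8≡89, 2^16≡72, 2^32≡7 (mod 167).
2^42 = 2^(32+8+2) ≡ 154 (mod 167).
Check: 154² = 23716 ≡ 2 (mod 167). The two roots are 13 and 154.

13, 154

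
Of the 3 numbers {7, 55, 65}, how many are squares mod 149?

1

(7/149) = +1 → QR.
(55/149) = -1 → non-residue.
(65/149) = -1 → non-residue.
Total quadratic residues among the 3: 1.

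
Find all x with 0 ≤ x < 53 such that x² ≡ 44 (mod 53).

16, 37

53 ≡ 1 (mod 4), so we find a root by search.
Trying successive values, 16² = 256 ≡ 44 (mod 53). The other root is 53 − 16 = 37.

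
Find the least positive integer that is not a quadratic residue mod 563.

(2/563) = −1, so 2 is the smallest positive non-residue mod 563.

2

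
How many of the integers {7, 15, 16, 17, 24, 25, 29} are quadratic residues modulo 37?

3

(7/37) = +1 → QR.
(15/37) = -1 → non-residue.
(16/37) = +1 → QR.
(17/37) = -1 → non-residue.
(24/37) = -1 → non-residue.
(25/37) = +1 → QR.
(29/37) = -1 → non-residue.
Total quadratic residues among the 7: 3.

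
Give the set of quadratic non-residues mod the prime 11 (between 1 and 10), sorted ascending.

Square k = 1,…,5 (k and 11−k give the same square):
1²=1, 2²=4, 3²=9, 4²≡5, 5²≡3 (mod 11).
The residues are {1, 3, 4, 5, 9}; the non-residues are the remaining 5 nonzero classes.

2, 6, 7, 8, 10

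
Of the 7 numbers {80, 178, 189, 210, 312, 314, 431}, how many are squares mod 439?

1

(80/439) = +1 → QR.
(178/439) = -1 → non-residue.
(189/439) = -1 → non-residue.
(210/439) = -1 → non-residue.
(312/439) = -1 → non-residue.
(314/439) = -1 → non-residue.
(431/439) = -1 → non-residue.
Total quadratic residues among the 7: 1.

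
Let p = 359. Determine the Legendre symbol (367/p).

Euler's criterion: (367/359) ≡ 8^179 (mod 359).
8^2 ≡ 64 (mod 359)
8^4 ≡ 147 (mod 359)
8^8 ≡ 69 (mod 359)
8^16 ≡ 94 (mod 359)
8^32 ≡ 220 (mod 359)
8^64 ≡ 294 (mod 359)
8^128 ≡ 276 (mod 359)
8^179 = 8^(128+32+16+2+1) ≡ 1 (mod 359).
Result is 1, so (367/359) = 1.

1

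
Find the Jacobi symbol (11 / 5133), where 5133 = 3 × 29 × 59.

Reciprocity: 11 ≡ 3 and 5133 ≡ 1 (mod 4), so (11/5133) = +(5133/11).
Reduce top mod 11: now compute (7/11).
Reciprocity: 7 ≡ 3 and 11 ≡ 3 (mod 4), so (7/11) = −(11/7).
Reduce top mod 7: now compute (4/7).
Pull out 2^2: since 7 ≡ 7 (mod 8), (2/7) = +1, so (2/7)^2 = +1.
Reached (1/7) = 1. Collecting the sign flips along the way, the symbol is -1.

-1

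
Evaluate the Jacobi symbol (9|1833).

Reciprocity: 9 ≡ 1 and 1833 ≡ 1 (mod 4), so (9/1833) = +(1833/9).
Reduce top mod 9: now compute (6/9).
Pull out 2: since 9 ≡ 1 (mod 8), (2/9) = +1.
Reciprocity: 3 ≡ 3 and 9 ≡ 1 (mod 4), so (3/9) = +(9/3).
Reduce top mod 3: now compute (0/3).
Top reduces to 0: gcd > 1, so the symbol is 0.

0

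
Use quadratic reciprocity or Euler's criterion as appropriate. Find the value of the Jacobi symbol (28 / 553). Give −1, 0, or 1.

0

Pull out 2^2: since 553 ≡ 1 (mod 8), (2/553) = +1, so (2/553)^2 = +1.
Reciprocity: 7 ≡ 3 and 553 ≡ 1 (mod 4), so (7/553) = +(553/7).
Reduce top mod 7: now compute (0/7).
Top reduces to 0: gcd > 1, so the symbol is 0.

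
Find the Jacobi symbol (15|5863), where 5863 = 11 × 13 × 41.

1

Reciprocity: 15 ≡ 3 and 5863 ≡ 3 (mod 4), so (15/5863) = −(5863/15).
Reduce top mod 15: now compute (13/15).
Reciprocity: 13 ≡ 1 and 15 ≡ 3 (mod 4), so (13/15) = +(15/13).
Reduce top mod 13: now compute (2/13).
Pull out 2: since 13 ≡ 5 (mod 8), (2/13) = -1.
Reached (1/13) = 1. Collecting the sign flips along the way, the symbol is +1.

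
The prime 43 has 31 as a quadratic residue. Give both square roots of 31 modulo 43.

Since 43 ≡ 3 (mod 4), a square root of 31 is 31^((43+1)/4) = 31^11 mod 43.
Repeated squaring: 31^2≡15, 31^4≡10, 31^8≡14 (mod 43).
31^11 = 31^(8+2+1) ≡ 17 (mod 43).
Check: 17² = 289 ≡ 31 (mod 43). The two roots are 17 and 26.

17, 26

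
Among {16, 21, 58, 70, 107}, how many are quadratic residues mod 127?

4

(16/127) = +1 → QR.
(21/127) = +1 → QR.
(58/127) = -1 → non-residue.
(70/127) = +1 → QR.
(107/127) = +1 → QR.
Total quadratic residues among the 5: 4.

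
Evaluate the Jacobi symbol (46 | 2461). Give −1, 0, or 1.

Pull out 2: since 2461 ≡ 5 (mod 8), (2/2461) = -1.
Reciprocity: 23 ≡ 3 and 2461 ≡ 1 (mod 4), so (23/2461) = +(2461/23).
Reduce top mod 23: now compute (0/23).
Top reduces to 0: gcd > 1, so the symbol is 0.

0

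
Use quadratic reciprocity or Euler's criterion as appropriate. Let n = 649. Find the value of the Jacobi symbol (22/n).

0

Pull out 2: since 649 ≡ 1 (mod 8), (2/649) = +1.
Reciprocity: 11 ≡ 3 and 649 ≡ 1 (mod 4), so (11/649) = +(649/11).
Reduce top mod 11: now compute (0/11).
Top reduces to 0: gcd > 1, so the symbol is 0.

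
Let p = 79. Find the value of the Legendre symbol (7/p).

Reciprocity: 7 ≡ 3 and 79 ≡ 3 (mod 4), so (7/79) = −(79/7).
Reduce top mod 7: now compute (2/7).
Pull out 2: since 7 ≡ 7 (mod 8), (2/7) = +1.
Reached (1/7) = 1. Collecting the sign flips along the way, the symbol is -1.

-1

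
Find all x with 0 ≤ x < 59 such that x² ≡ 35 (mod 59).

Since 59 ≡ 3 (mod 4), a square root of 35 is 35^((59+1)/4) = 35^15 mod 59.
Repeated squaring: 35^2≡45, 35^4≡19, 35^8≡7 (mod 59).
35^15 = 35^(8+4+2+1) ≡ 25 (mod 59).
Check: 25² = 625 ≡ 35 (mod 59). The two roots are 25 and 34.

25, 34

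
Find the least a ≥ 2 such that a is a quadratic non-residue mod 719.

11

(2/719) = +1, so 2 is a residue.
(3/719) = +1, so 3 is a residue.
(4/719) = +1, so 4 is a residue.
(5/719) = +1, so 5 is a residue.
(6/719) = +1, so 6 is a residue.
(7/719) = +1, so 7 is a residue.
(8/719) = +1, so 8 is a residue.
(9/719) = +1, so 9 is a residue.
(10/719) = +1, so 10 is a residue.
(11/719) = −1, so 11 is the smallest positive non-residue mod 719.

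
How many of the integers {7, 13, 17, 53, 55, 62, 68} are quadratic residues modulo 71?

0

(7/71) = -1 → non-residue.
(13/71) = -1 → non-residue.
(17/71) = -1 → non-residue.
(53/71) = -1 → non-residue.
(55/71) = -1 → non-residue.
(62/71) = -1 → non-residue.
(68/71) = -1 → non-residue.
Total quadratic residues among the 7: 0.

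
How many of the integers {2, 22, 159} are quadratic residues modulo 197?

(2/197) = -1 → non-residue.
(22/197) = +1 → QR.
(159/197) = -1 → non-residue.
Total quadratic residues among the 3: 1.

1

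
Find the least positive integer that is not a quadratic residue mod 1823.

(2/1823) = +1, so 2 is a residue.
(3/1823) = +1, so 3 is a residue.
(4/1823) = +1, so 4 is a residue.
(5/1823) = −1, so 5 is the smallest positive non-residue mod 1823.

5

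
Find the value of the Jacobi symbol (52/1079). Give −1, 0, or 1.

0

Pull out 2^2: since 1079 ≡ 7 (mod 8), (2/1079) = +1, so (2/1079)^2 = +1.
Reciprocity: 13 ≡ 1 and 1079 ≡ 3 (mod 4), so (13/1079) = +(1079/13).
Reduce top mod 13: now compute (0/13).
Top reduces to 0: gcd > 1, so the symbol is 0.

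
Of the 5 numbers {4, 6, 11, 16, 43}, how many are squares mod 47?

3

(4/47) = +1 → QR.
(6/47) = +1 → QR.
(11/47) = -1 → non-residue.
(16/47) = +1 → QR.
(43/47) = -1 → non-residue.
Total quadratic residues among the 5: 3.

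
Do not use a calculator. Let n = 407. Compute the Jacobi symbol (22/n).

Pull out 2: since 407 ≡ 7 (mod 8), (2/407) = +1.
Reciprocity: 11 ≡ 3 and 407 ≡ 3 (mod 4), so (11/407) = −(407/11).
Reduce top mod 11: now compute (0/11).
Top reduces to 0: gcd > 1, so the symbol is 0.

0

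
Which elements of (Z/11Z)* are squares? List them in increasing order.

1, 3, 4, 5, 9

Square k = 1,…,5 (k and 11−k give the same square):
1²=1, 2²=4, 3²=9, 4²≡5, 5²≡3 (mod 11).
So the quadratic residues mod 11 are {1, 3, 4, 5, 9}.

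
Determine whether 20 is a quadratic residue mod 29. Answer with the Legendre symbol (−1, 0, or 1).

1

Euler's criterion: (20/29) ≡ 20^14 (mod 29).
20^2 ≡ 23 (mod 29)
20^4 ≡ 7 (mod 29)
20^8 ≡ 20 (mod 29)
20^14 = 20^(8+4+2) ≡ 1 (mod 29).
Result is 1, so (20/29) = 1.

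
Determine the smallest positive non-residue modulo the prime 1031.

(2/1031) = +1, so 2 is a residue.
(3/1031) = +1, so 3 is a residue.
(4/1031) = +1, so 4 is a residue.
(5/1031) = +1, so 5 is a residue.
(6/1031) = +1, so 6 is a residue.
(7/1031) = −1, so 7 is the smallest positive non-residue mod 1031.

7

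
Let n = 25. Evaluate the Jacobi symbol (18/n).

1

Pull out 2: since 25 ≡ 1 (mod 8), (2/25) = +1.
Reciprocity: 9 ≡ 1 and 25 ≡ 1 (mod 4), so (9/25) = +(25/9).
Reduce top mod 9: now compute (7/9).
Reciprocity: 7 ≡ 3 and 9 ≡ 1 (mod 4), so (7/9) = +(9/7).
Reduce top mod 7: now compute (2/7).
Pull out 2: since 7 ≡ 7 (mod 8), (2/7) = +1.
Reached (1/7) = 1. Collecting the sign flips along the way, the symbol is +1.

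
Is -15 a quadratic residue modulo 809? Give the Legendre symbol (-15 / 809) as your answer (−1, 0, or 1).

-1

Euler's criterion: (-15/809) ≡ 794^404 (mod 809).
794^2 ≡ 225 (mod 809)
794^4 ≡ 467 (mod 809)
794^8 ≡ 468 (mod 809)
794^16 ≡ 594 (mod 809)
794^32 ≡ 112 (mod 809)
794^64 ≡ 409 (mod 809)
794^128 ≡ 627 (mod 809)
794^256 ≡ 764 (mod 809)
794^404 = 794^(256+128+16+4) ≡ 808 (mod 809).
Result is 808 ≡ −1, so (-15/809) = −1.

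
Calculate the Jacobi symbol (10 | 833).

-1

Pull out 2: since 833 ≡ 1 (mod 8), (2/833) = +1.
Reciprocity: 5 ≡ 1 and 833 ≡ 1 (mod 4), so (5/833) = +(833/5).
Reduce top mod 5: now compute (3/5).
Reciprocity: 3 ≡ 3 and 5 ≡ 1 (mod 4), so (3/5) = +(5/3).
Reduce top mod 3: now compute (2/3).
Pull out 2: since 3 ≡ 3 (mod 8), (2/3) = -1.
Reached (1/3) = 1. Collecting the sign flips along the way, the symbol is -1.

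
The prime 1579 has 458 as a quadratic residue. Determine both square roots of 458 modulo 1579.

Since 1579 ≡ 3 (mod 4), a square root of 458 is 458^((1579+1)/4) = 458^395 mod 1579.
Repeated squaring: 458^2≡1336, 458^4≡626, 458^8≡284, 458^16≡127, 458^32≡339, 458^64≡1233, 458^128≡1291, 458^256≡836 (mod 1579).
458^395 = 458^(256+128+8+2+1) ≡ 474 (mod 1579).
Check: 474² = 224676 ≡ 458 (mod 1579). The two roots are 474 and 1105.

474, 1105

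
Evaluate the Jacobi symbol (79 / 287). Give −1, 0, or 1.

Reciprocity: 79 ≡ 3 and 287 ≡ 3 (mod 4), so (79/287) = −(287/79).
Reduce top mod 79: now compute (50/79).
Pull out 2: since 79 ≡ 7 (mod 8), (2/79) = +1.
Reciprocity: 25 ≡ 1 and 79 ≡ 3 (mod 4), so (25/79) = +(79/25).
Reduce top mod 25: now compute (4/25).
Pull out 2^2: since 25 ≡ 1 (mod 8), (2/25) = +1, so (2/25)^2 = +1.
Reached (1/25) = 1. Collecting the sign flips along the way, the symbol is -1.

-1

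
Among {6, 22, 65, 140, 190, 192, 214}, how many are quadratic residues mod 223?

(6/223) = -1 → non-residue.
(22/223) = -1 → non-residue.
(65/223) = +1 → QR.
(140/223) = -1 → non-residue.
(190/223) = -1 → non-residue.
(192/223) = -1 → non-residue.
(214/223) = -1 → non-residue.
Total quadratic residues among the 7: 1.

1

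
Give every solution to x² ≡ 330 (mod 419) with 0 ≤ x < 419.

171, 248

Since 419 ≡ 3 (mod 4), a square root of 330 is 330^((419+1)/4) = 330^105 mod 419.
Repeated squaring: 330^2≡379, 330^4≡343, 330^8≡329, 330^16≡139, 330^32≡47, 330^64≡114 (mod 419).
330^105 = 330^(64+32+8+1) ≡ 248 (mod 419).
Check: 248² = 61504 ≡ 330 (mod 419). The two roots are 171 and 248.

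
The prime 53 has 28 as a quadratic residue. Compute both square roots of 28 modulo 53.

53 ≡ 1 (mod 4), so we find a root by search.
Trying successive values, 9² = 81 ≡ 28 (mod 53). The other root is 53 − 9 = 44.

9, 44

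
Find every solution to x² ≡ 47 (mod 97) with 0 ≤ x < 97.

97 ≡ 1 (mod 4), so we find a root by search.
Trying successive values, 12² = 144 ≡ 47 (mod 97). The other root is 97 − 12 = 85.

12, 85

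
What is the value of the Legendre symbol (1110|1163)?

1

Pull out 2: since 1163 ≡ 3 (mod 8), (2/1163) = -1.
Reciprocity: 555 ≡ 3 and 1163 ≡ 3 (mod 4), so (555/1163) = −(1163/555).
Reduce top mod 555: now compute (53/555).
Reciprocity: 53 ≡ 1 and 555 ≡ 3 (mod 4), so (53/555) = +(555/53).
Reduce top mod 53: now compute (25/53).
Reciprocity: 25 ≡ 1 and 53 ≡ 1 (mod 4), so (25/53) = +(53/25).
Reduce top mod 25: now compute (3/25).
Reciprocity: 3 ≡ 3 and 25 ≡ 1 (mod 4), so (3/25) = +(25/3).
Reduce top mod 3: now compute (1/3).
Reached (1/3) = 1. Collecting the sign flips along the way, the symbol is +1.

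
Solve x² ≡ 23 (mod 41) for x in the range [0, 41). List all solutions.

8, 33

41 ≡ 1 (mod 4), so we find a root by search.
Trying successive values, 8² = 64 ≡ 23 (mod 41). The other root is 41 − 8 = 33.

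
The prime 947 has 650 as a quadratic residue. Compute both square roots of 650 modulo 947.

Since 947 ≡ 3 (mod 4), a square root of 650 is 650^((947+1)/4) = 650^237 mod 947.
Repeated squaring: 650^2≡138, 650^4≡104, 650^8≡399, 650^16≡105, 650^32≡608, 650^64≡334, 650^128≡757 (mod 947).
650^237 = 650^(128+64+32+8+4+1) ≡ 345 (mod 947).
Check: 345² = 119025 ≡ 650 (mod 947). The two roots are 345 and 602.

345, 602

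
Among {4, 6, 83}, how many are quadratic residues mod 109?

(4/109) = +1 → QR.
(6/109) = -1 → non-residue.
(83/109) = +1 → QR.
Total quadratic residues among the 3: 2.

2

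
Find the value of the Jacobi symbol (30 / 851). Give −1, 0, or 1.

Pull out 2: since 851 ≡ 3 (mod 8), (2/851) = -1.
Reciprocity: 15 ≡ 3 and 851 ≡ 3 (mod 4), so (15/851) = −(851/15).
Reduce top mod 15: now compute (11/15).
Reciprocity: 11 ≡ 3 and 15 ≡ 3 (mod 4), so (11/15) = −(15/11).
Reduce top mod 11: now compute (4/11).
Pull out 2^2: since 11 ≡ 3 (mod 8), (2/11) = -1, so (2/11)^2 = +1.
Reached (1/11) = 1. Collecting the sign flips along the way, the symbol is -1.

-1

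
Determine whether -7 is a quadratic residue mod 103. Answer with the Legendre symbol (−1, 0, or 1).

First reduce: -7 ≡ 96 (mod 103).
Pull out 2^5: since 103 ≡ 7 (mod 8), (2/103) = +1, so (2/103)^5 = +1.
Reciprocity: 3 ≡ 3 and 103 ≡ 3 (mod 4), so (3/103) = −(103/3).
Reduce top mod 3: now compute (1/3).
Reached (1/3) = 1. Collecting the sign flips along the way, the symbol is -1.

-1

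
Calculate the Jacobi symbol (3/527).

Reciprocity: 3 ≡ 3 and 527 ≡ 3 (mod 4), so (3/527) = −(527/3).
Reduce top mod 3: now compute (2/3).
Pull out 2: since 3 ≡ 3 (mod 8), (2/3) = -1.
Reached (1/3) = 1. Collecting the sign flips along the way, the symbol is +1.

1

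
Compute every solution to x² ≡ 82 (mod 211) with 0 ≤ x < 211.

Since 211 ≡ 3 (mod 4), a square root of 82 is 82^((211+1)/4) = 82^53 mod 211.
Repeated squaring: 82^2≡183, 82^4≡151, 82^8≡13, 82^16≡169, 82^32≡76 (mod 211).
82^53 = 82^(32+16+4+1) ≡ 121 (mod 211).
Check: 121² = 14641 ≡ 82 (mod 211). The two roots are 90 and 121.

90, 121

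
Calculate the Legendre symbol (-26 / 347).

1

Euler's criterion: (-26/347) ≡ 321^173 (mod 347).
321^2 ≡ 329 (mod 347)
321^4 ≡ 324 (mod 347)
321^8 ≡ 182 (mod 347)
321^16 ≡ 159 (mod 347)
321^32 ≡ 297 (mod 347)
321^64 ≡ 71 (mod 347)
321^128 ≡ 183 (mod 347)
321^173 = 321^(128+32+8+4+1) ≡ 1 (mod 347).
Result is 1, so (-26/347) = 1.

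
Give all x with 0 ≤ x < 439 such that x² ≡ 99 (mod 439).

67, 372

Since 439 ≡ 3 (mod 4), a square root of 99 is 99^((439+1)/4) = 99^110 mod 439.
Repeated squaring: 99^2≡143, 99^4≡255, 99^8≡53, 99^16≡175, 99^32≡334, 99^64≡50 (mod 439).
99^110 = 99^(64+32+8+4+2) ≡ 372 (mod 439).
Check: 372² = 138384 ≡ 99 (mod 439). The two roots are 67 and 372.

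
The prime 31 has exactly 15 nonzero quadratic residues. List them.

1 2 4 5 7 8 9 10 14 16 18 19 20 25 28

Square k = 1,…,15 (k and 31−k give the same square):
1²=1, 2²=4, 3²=9, 4²=16, 5²=25, 6²≡5, 7²≡18, 8²≡2, 9²≡19, 10²≡7, 11²≡28, 12²≡20, 13²≡14, 14²≡10, 15²≡8 (mod 31).
So the quadratic residues mod 31 are {1, 2, 4, 5, 7, 8, 9, 10, 14, 16, 18, 19, 20, 25, 28}.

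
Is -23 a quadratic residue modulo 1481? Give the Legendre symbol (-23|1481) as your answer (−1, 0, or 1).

1

First reduce: -23 ≡ 1458 (mod 1481).
Pull out 2: since 1481 ≡ 1 (mod 8), (2/1481) = +1.
Reciprocity: 729 ≡ 1 and 1481 ≡ 1 (mod 4), so (729/1481) = +(1481/729).
Reduce top mod 729: now compute (23/729).
Reciprocity: 23 ≡ 3 and 729 ≡ 1 (mod 4), so (23/729) = +(729/23).
Reduce top mod 23: now compute (16/23).
Pull out 2^4: since 23 ≡ 7 (mod 8), (2/23) = +1, so (2/23)^4 = +1.
Reached (1/23) = 1. Collecting the sign flips along the way, the symbol is +1.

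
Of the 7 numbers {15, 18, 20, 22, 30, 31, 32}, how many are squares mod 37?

1

(15/37) = -1 → non-residue.
(18/37) = -1 → non-residue.
(20/37) = -1 → non-residue.
(22/37) = -1 → non-residue.
(30/37) = +1 → QR.
(31/37) = -1 → non-residue.
(32/37) = -1 → non-residue.
Total quadratic residues among the 7: 1.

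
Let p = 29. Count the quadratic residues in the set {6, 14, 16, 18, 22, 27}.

3

(6/29) = +1 → QR.
(14/29) = -1 → non-residue.
(16/29) = +1 → QR.
(18/29) = -1 → non-residue.
(22/29) = +1 → QR.
(27/29) = -1 → non-residue.
Total quadratic residues among the 6: 3.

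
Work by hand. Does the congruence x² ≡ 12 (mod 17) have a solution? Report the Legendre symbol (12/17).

Pull out 2^2: since 17 ≡ 1 (mod 8), (2/17) = +1, so (2/17)^2 = +1.
Reciprocity: 3 ≡ 3 and 17 ≡ 1 (mod 4), so (3/17) = +(17/3).
Reduce top mod 3: now compute (2/3).
Pull out 2: since 3 ≡ 3 (mod 8), (2/3) = -1.
Reached (1/3) = 1. Collecting the sign flips along the way, the symbol is -1.

-1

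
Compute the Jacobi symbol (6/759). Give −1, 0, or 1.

0

Pull out 2: since 759 ≡ 7 (mod 8), (2/759) = +1.
Reciprocity: 3 ≡ 3 and 759 ≡ 3 (mod 4), so (3/759) = −(759/3).
Reduce top mod 3: now compute (0/3).
Top reduces to 0: gcd > 1, so the symbol is 0.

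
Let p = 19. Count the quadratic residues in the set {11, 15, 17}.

(11/19) = +1 → QR.
(15/19) = -1 → non-residue.
(17/19) = +1 → QR.
Total quadratic residues among the 3: 2.

2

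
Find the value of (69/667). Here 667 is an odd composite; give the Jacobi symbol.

0

Reciprocity: 69 ≡ 1 and 667 ≡ 3 (mod 4), so (69/667) = +(667/69).
Reduce top mod 69: now compute (46/69).
Pull out 2: since 69 ≡ 5 (mod 8), (2/69) = -1.
Reciprocity: 23 ≡ 3 and 69 ≡ 1 (mod 4), so (23/69) = +(69/23).
Reduce top mod 23: now compute (0/23).
Top reduces to 0: gcd > 1, so the symbol is 0.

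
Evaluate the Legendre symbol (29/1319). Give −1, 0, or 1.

Reciprocity: 29 ≡ 1 and 1319 ≡ 3 (mod 4), so (29/1319) = +(1319/29).
Reduce top mod 29: now compute (14/29).
Pull out 2: since 29 ≡ 5 (mod 8), (2/29) = -1.
Reciprocity: 7 ≡ 3 and 29 ≡ 1 (mod 4), so (7/29) = +(29/7).
Reduce top mod 7: now compute (1/7).
Reached (1/7) = 1. Collecting the sign flips along the way, the symbol is -1.

-1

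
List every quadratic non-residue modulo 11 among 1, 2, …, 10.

Square k = 1,…,5 (k and 11−k give the same square):
1²=1, 2²=4, 3²=9, 4²≡5, 5²≡3 (mod 11).
The residues are {1, 3, 4, 5, 9}; the non-residues are the remaining 5 nonzero classes.

2 6 7 8 10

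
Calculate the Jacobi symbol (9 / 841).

1

Reciprocity: 9 ≡ 1 and 841 ≡ 1 (mod 4), so (9/841) = +(841/9).
Reduce top mod 9: now compute (4/9).
Pull out 2^2: since 9 ≡ 1 (mod 8), (2/9) = +1, so (2/9)^2 = +1.
Reached (1/9) = 1. Collecting the sign flips along the way, the symbol is +1.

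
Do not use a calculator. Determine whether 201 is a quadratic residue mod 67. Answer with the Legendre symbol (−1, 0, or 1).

0

First reduce: 201 ≡ 0 (mod 67).
Top reduces to 0: gcd > 1, so the symbol is 0.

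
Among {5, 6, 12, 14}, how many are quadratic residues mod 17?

(5/17) = -1 → non-residue.
(6/17) = -1 → non-residue.
(12/17) = -1 → non-residue.
(14/17) = -1 → non-residue.
Total quadratic residues among the 4: 0.

0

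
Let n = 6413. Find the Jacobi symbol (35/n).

-1

Reciprocity: 35 ≡ 3 and 6413 ≡ 1 (mod 4), so (35/6413) = +(6413/35).
Reduce top mod 35: now compute (8/35).
Pull out 2^3: since 35 ≡ 3 (mod 8), (2/35) = -1, so (2/35)^3 = -1.
Reached (1/35) = 1. Collecting the sign flips along the way, the symbol is -1.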